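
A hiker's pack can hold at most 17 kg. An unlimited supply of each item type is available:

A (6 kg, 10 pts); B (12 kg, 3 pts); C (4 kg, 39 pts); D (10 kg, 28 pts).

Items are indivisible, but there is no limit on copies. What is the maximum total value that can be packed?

Best value-per-unit is C at 39/4, and filling with it alone uses weight 4×4=16. No mix of the others beats 4×39 = 156.

156 pts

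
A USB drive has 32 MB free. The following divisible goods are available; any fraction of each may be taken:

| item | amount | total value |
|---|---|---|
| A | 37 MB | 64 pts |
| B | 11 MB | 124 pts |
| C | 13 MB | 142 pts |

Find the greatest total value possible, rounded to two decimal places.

279.84

Take in order of value per unit:
- B (124/11 per unit): all 11 → value 124, running total 124.00
- C (142/13 per unit): all 13 → value 142, running total 266.00
- A (64/37 per unit): 8 of 37 → value 8×64/37 = 13.8378, running total 279.84
Total 279.84.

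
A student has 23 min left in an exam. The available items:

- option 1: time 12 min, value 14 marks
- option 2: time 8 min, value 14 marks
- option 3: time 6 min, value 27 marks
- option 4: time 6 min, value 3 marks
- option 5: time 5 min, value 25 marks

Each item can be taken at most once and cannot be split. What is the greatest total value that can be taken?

This is a 0/1 knapsack; check combinations near the capacity.
- option 2+option 3+option 5: time 8+6+5=19, value 14+27+25=66
- option 1+option 3+option 5: time 12+6+5=23, value 14+27+25=66
- option 3+option 4+option 5: time 6+6+5=17, value 27+3+25=55
- option 3+option 5: time 6+5=11, value 27+25=52
- option 2+option 3+option 4: time 8+6+6=20, value 14+27+3=44
Best: 66 marks.

66 marks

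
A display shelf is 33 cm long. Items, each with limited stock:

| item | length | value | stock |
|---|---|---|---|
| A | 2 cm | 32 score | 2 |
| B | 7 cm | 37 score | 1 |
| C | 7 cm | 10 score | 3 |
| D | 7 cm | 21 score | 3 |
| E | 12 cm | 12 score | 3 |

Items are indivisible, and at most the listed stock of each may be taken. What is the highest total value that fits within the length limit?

164 score

Top feasible selections:
- 2×A + 1×B + 3×D: length 32, value 164
- 2×A + 1×B + 1×C + 2×D: length 32, value 153
- 2×A + 1×B + 2×D: length 25, value 143
Best: 164 score.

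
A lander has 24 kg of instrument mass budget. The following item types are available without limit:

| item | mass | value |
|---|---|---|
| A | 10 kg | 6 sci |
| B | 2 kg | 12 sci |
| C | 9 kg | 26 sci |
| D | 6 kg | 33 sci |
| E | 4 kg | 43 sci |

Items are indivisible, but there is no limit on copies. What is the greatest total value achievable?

Best value-per-unit is E at 43/4, and filling with it alone uses mass 6×4=24. No mix of the others beats 6×43 = 258.

258 sci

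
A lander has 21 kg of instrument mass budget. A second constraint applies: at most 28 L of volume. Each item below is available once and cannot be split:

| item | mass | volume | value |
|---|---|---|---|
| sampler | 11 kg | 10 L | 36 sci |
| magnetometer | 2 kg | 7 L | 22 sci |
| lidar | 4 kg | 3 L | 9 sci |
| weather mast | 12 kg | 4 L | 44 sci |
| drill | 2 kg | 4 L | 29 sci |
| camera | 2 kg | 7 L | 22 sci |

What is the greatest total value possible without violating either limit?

Feasible sets respecting both limits:
- magnetometer+weather mast+drill+camera: mass 18, volume 22, value 117
- sampler+magnetometer+drill+camera: mass 17, volume 28, value 109
- magnetometer+lidar+weather mast+drill: mass 20, volume 18, value 104
- lidar+weather mast+drill+camera: mass 20, volume 18, value 104
Best: 117 sci.

117 sci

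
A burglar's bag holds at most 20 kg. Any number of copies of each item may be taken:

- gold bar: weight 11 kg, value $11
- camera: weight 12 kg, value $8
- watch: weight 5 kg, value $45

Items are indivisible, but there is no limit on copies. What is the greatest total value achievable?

$180

Best value-per-unit is watch at 45/5, and filling with it alone uses weight 4×5=20. No mix of the others beats 4×45 = 180.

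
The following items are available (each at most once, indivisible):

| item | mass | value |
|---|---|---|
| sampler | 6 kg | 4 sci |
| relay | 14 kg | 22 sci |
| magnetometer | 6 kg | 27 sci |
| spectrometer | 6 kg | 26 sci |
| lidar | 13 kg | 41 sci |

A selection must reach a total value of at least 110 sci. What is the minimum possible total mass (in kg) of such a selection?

39

Subsets with value ≥ 110, sorted by total mass:
- relay+magnetometer+spectrometer+lidar: mass 39, value 116
- sampler+relay+magnetometer+spectrometer+lidar: mass 45, value 120
Minimum mass: 39 kg.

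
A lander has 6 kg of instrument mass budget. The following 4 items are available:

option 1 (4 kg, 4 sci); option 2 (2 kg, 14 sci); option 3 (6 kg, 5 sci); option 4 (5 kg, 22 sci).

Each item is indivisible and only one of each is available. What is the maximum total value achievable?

22 sci

Check high-value combinations within 6 kg:
- option 4: mass 5, value 22
- option 1+option 2: mass 4+2=6, value 4+14=18
- option 2: mass 2, value 14
- option 3: mass 6, value 5
- option 1: mass 4, value 4
Best: 22 sci.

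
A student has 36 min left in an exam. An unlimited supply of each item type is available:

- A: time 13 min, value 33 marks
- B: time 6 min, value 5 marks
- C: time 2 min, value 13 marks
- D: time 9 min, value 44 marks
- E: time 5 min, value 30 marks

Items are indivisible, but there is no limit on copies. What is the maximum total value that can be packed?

234 marks

Best value-per-unit is C at 13/2, and filling with it alone uses time 18×2=36. No mix of the others beats 18×13 = 234.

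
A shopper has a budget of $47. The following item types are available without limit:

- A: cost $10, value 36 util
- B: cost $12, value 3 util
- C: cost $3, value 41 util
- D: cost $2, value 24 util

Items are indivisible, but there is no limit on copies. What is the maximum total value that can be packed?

Best value-per-unit is C at 41/3; filling with it alone gives 15×41 = 615.
Optimal mix: 15×C + 1×D → cost 47, value 639.

639 util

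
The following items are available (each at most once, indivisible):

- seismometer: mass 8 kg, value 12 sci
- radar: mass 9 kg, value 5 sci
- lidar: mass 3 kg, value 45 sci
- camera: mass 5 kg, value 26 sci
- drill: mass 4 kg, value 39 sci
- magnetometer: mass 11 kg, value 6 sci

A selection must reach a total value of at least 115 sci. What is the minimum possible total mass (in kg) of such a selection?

Subsets with value ≥ 115, sorted by total mass:
- seismometer+lidar+camera+drill: mass 20, value 122
- radar+lidar+camera+drill: mass 21, value 115
Minimum mass: 20 kg.

20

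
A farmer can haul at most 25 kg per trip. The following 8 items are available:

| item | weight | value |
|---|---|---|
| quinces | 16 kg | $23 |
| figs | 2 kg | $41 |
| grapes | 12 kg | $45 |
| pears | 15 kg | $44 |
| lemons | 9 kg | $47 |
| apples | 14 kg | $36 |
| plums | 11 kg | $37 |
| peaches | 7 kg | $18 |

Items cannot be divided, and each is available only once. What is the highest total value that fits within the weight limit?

Check high-value combinations within 25 kg:
- figs+grapes+lemons: weight 2+12+9=23, value 41+45+47=133
- figs+lemons+plums: weight 2+9+11=22, value 41+47+37=125
- figs+lemons+apples: weight 2+9+14=25, value 41+47+36=124
Best: $133.

$133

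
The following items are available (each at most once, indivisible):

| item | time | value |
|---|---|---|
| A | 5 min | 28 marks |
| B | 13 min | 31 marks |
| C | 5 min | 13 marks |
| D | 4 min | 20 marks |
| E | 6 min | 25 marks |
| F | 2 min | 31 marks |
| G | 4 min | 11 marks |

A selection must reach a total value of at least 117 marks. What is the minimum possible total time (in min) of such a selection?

Subsets with value ≥ 117, sorted by total time:
- A+C+D+E+F: time 22, value 117
- A+C+D+E+F+G: time 26, value 128
Minimum time: 22 min.

22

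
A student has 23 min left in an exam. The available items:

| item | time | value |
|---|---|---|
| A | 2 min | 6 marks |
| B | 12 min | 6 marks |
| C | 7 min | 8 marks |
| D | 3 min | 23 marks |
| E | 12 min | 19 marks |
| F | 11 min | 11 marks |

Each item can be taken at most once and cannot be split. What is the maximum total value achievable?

50 marks

Check high-value combinations within 23 min:
- C+D+E: time 7+3+12=22, value 8+23+19=50
- A+D+E: time 2+3+12=17, value 6+23+19=48
- A+C+D+F: time 2+7+3+11=23, value 6+8+23+11=48
Best: 50 marks.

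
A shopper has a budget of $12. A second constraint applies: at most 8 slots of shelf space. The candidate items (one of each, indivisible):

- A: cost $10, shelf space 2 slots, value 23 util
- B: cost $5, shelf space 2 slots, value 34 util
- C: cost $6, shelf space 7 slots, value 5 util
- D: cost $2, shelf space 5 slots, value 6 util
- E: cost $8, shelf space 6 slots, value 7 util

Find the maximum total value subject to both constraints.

Feasible sets respecting both limits:
- B+D: cost 7, shelf space 7, value 40
- B: cost 5, shelf space 2, value 34
- A+D: cost 12, shelf space 7, value 29
Best: 40 util.

40 util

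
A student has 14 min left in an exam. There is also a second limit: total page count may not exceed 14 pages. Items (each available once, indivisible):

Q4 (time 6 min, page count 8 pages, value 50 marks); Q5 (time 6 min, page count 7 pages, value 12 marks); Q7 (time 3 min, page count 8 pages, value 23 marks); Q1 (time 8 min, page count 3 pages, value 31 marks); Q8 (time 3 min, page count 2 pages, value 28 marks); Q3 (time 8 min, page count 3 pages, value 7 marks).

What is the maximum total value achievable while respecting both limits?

82 marks

Feasible sets respecting both limits:
- Q7+Q1+Q8: time 14, page count 13, value 82
- Q4+Q1: time 14, page count 11, value 81
- Q4+Q8: time 9, page count 10, value 78
- Q1+Q8: time 11, page count 5, value 59
Best: 82 marks.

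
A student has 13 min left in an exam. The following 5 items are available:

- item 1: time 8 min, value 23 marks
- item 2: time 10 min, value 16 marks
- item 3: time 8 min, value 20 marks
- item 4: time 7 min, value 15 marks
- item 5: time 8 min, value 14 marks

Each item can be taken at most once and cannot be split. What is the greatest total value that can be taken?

Check high-value combinations within 13 min:
- item 1: time 8, value 23
- item 3: time 8, value 20
- item 2: time 10, value 16
- item 4: time 7, value 15
Best: 23 marks.

23 marks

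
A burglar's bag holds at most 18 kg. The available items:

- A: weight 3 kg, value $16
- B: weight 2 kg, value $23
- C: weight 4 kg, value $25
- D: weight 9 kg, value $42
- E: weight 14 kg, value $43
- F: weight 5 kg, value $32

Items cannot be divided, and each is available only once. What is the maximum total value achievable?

$106

This is a 0/1 knapsack; check combinations near the capacity.
- A+B+C+D: weight 3+2+4+9=18, value 16+23+25+42=106
- C+D+F: weight 4+9+5=18, value 25+42+32=99
- B+D+F: weight 2+9+5=16, value 23+42+32=97
Best: $106.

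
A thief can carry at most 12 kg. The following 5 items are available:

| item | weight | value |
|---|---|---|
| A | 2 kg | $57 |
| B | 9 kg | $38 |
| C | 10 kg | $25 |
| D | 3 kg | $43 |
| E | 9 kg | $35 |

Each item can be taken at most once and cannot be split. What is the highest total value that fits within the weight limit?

Check high-value combinations within 12 kg:
- A+D: weight 2+3=5, value 57+43=100
- A+B: weight 2+9=11, value 57+38=95
- A+E: weight 2+9=11, value 57+35=92
- A+C: weight 2+10=12, value 57+25=82
Best: $100.

$100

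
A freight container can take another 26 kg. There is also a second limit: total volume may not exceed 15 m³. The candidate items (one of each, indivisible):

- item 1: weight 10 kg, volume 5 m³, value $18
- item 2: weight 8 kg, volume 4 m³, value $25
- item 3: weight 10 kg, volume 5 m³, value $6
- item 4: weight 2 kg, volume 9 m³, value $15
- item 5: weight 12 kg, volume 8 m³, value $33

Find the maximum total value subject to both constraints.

$58

Feasible sets respecting both limits:
- item 2+item 5: weight 20, volume 12, value 58
- item 1+item 5: weight 22, volume 13, value 51
- item 1+item 2: weight 18, volume 9, value 43
Best: $58.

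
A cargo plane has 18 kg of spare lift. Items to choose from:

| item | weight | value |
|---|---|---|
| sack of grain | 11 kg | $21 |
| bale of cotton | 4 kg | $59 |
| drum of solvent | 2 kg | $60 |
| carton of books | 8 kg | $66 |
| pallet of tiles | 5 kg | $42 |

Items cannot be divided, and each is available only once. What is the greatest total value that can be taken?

$185

Check high-value combinations within 18 kg:
- bale of cotton+drum of solvent+carton of books: weight 4+2+8=14, value 59+60+66=185
- drum of solvent+carton of books+pallet of tiles: weight 2+8+5=15, value 60+66+42=168
- bale of cotton+carton of books+pallet of tiles: weight 4+8+5=17, value 59+66+42=167
- bale of cotton+drum of solvent+pallet of tiles: weight 4+2+5=11, value 59+60+42=161
- sack of grain+bale of cotton+drum of solvent: weight 11+4+2=17, value 21+59+60=140
Best: $185.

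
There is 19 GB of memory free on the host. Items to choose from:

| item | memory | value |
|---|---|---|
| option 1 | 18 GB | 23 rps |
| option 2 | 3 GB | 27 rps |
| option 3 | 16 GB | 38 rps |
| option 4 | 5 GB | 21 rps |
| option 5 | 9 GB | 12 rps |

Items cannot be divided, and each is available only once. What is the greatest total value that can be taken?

This is a 0/1 knapsack; check combinations near the capacity.
- option 2+option 3: memory 3+16=19, value 27+38=65
- option 2+option 4+option 5: memory 3+5+9=17, value 27+21+12=60
- option 2+option 4: memory 3+5=8, value 27+21=48
- option 2+option 5: memory 3+9=12, value 27+12=39
- option 3: memory 16, value 38
Best: 65 rps.

65 rps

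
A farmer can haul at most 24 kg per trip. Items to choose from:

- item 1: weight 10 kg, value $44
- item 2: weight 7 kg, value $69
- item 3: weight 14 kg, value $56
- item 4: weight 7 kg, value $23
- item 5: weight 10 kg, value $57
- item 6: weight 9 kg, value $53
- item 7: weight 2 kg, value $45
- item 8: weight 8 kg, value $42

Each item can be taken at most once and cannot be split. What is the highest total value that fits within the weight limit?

$179

Check high-value combinations within 24 kg:
- item 2+item 4+item 7+item 8: weight 7+7+2+8=24, value 69+23+45+42=179
- item 2+item 5+item 7: weight 7+10+2=19, value 69+57+45=171
- item 2+item 3+item 7: weight 7+14+2=23, value 69+56+45=170
- item 2+item 6+item 7: weight 7+9+2=18, value 69+53+45=167
- item 2+item 6+item 8: weight 7+9+8=24, value 69+53+42=164
Best: $179.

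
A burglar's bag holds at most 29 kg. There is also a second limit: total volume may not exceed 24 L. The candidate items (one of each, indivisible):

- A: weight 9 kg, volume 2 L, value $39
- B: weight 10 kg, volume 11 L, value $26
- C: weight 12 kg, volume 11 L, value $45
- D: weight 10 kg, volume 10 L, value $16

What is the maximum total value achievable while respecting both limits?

$84

Feasible sets respecting both limits:
- A+C: weight 21, volume 13, value 84
- A+B+D: weight 29, volume 23, value 81
- B+C: weight 22, volume 22, value 71
Best: $84.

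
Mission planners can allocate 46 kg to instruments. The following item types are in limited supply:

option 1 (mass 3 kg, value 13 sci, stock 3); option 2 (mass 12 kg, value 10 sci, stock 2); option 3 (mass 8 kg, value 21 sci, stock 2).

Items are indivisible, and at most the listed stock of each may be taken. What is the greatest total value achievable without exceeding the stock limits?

91 sci

Best selections within mass 46 and stock limits:
- 3×option 1 + 1×option 2 + 2×option 3: mass 37, value 91
- 2×option 1 + 2×option 2 + 2×option 3: mass 46, value 88
Best: 91 sci.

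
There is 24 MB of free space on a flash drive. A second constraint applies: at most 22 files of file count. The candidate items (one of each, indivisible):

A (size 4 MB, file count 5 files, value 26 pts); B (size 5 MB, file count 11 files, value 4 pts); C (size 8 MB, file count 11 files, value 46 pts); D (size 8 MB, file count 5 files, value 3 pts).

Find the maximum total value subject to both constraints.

Feasible sets respecting both limits:
- A+C+D: size 20, file count 21, value 75
- A+C: size 12, file count 16, value 72
- B+C: size 13, file count 22, value 50
Best: 75 pts.

75 pts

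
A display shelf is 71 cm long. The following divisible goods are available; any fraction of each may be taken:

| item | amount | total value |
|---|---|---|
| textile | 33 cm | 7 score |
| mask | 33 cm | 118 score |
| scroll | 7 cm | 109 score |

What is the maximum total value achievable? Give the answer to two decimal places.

Take in order of value per unit:
- scroll (109/7 per unit): all 7 → value 109, running total 109.00
- mask (118/33 per unit): all 33 → value 118, running total 227.00
- textile (7/33 per unit): 31 of 33 → value 31×7/33 = 6.5758, running total 233.58
Total 233.58.

233.58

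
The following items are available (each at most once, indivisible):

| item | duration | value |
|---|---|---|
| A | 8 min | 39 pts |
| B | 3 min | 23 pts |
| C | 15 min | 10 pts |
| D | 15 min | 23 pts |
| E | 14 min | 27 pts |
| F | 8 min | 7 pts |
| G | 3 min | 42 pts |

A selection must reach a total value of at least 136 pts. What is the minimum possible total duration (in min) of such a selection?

36

Subsets with value ≥ 136, sorted by total duration:
- A+B+E+F+G: duration 36, value 138
- A+B+D+E+G: duration 43, value 154
- A+B+C+E+G: duration 43, value 141
Minimum duration: 36 min.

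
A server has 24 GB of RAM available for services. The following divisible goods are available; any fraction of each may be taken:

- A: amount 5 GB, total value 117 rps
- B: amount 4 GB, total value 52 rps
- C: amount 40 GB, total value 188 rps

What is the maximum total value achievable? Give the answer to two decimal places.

Take in order of value per unit:
- A (117/5 per unit): all 5 → value 117, running total 117.00
- B (52/4 per unit): all 4 → value 52, running total 169.00
- C (188/40 per unit): 15 of 40 → value 15×188/40 = 70.5000, running total 239.50
Total 239.50.

239.50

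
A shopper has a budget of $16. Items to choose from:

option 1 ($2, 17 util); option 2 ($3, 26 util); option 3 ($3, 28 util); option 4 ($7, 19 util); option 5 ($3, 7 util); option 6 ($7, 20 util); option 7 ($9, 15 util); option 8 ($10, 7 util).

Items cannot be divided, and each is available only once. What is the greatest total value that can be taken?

91 util

Check high-value combinations within $16:
- option 1+option 2+option 3+option 6: cost 2+3+3+7=15, value 17+26+28+20=91
- option 1+option 2+option 3+option 4: cost 2+3+3+7=15, value 17+26+28+19=90
- option 2+option 3+option 5+option 6: cost 3+3+3+7=16, value 26+28+7+20=81
- option 2+option 3+option 4+option 5: cost 3+3+7+3=16, value 26+28+19+7=80
- option 1+option 2+option 3+option 5: cost 2+3+3+3=11, value 17+26+28+7=78
Best: 91 util.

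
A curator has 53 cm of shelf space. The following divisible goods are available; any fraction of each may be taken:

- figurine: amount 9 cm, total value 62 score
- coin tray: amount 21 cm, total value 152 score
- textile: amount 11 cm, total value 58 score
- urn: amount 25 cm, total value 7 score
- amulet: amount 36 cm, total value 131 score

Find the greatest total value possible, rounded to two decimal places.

Take in order of value per unit:
- coin tray (152/21 per unit): all 21 → value 152, running total 152.00
- figurine (62/9 per unit): all 9 → value 62, running total 214.00
- textile (58/11 per unit): all 11 → value 58, running total 272.00
- amulet (131/36 per unit): 12 of 36 → value 12×131/36 = 43.6667, running total 315.67
Total 315.67.

315.67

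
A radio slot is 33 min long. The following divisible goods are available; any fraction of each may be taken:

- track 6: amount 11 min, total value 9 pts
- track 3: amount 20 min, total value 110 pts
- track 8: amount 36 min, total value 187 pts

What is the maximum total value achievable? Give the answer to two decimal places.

177.53

Take in order of value per unit:
- track 3 (110/20 per unit): all 20 → value 110, running total 110.00
- track 8 (187/36 per unit): 13 of 36 → value 13×187/36 = 67.5278, running total 177.53
Total 177.53.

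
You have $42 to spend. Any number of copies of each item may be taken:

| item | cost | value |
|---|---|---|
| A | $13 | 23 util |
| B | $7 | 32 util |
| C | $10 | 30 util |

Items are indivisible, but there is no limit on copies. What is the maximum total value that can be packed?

Best value-per-unit is B at 32/7, and filling with it alone uses cost 6×7=42. No mix of the others beats 6×32 = 192.

192 util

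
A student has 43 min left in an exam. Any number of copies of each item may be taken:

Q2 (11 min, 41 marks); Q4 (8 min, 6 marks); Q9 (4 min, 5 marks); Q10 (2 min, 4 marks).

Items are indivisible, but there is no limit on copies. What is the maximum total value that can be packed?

143 marks

Best value-per-unit is Q2 at 41/11; filling with it alone gives 3×41 = 123.
Optimal mix: 3×Q2 + 5×Q10 → time 43, value 143.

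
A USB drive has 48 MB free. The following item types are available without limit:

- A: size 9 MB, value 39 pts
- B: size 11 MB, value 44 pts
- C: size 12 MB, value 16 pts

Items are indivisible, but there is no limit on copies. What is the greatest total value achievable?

200 pts

Best value-per-unit is A at 39/9; filling with it alone gives 5×39 = 195.
Optimal mix: 4×A + 1×B → size 47, value 200.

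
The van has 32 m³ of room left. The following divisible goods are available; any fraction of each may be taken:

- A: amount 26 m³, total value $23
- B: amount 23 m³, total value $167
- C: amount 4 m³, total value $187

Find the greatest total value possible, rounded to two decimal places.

358.42

Take in order of value per unit:
- C (187/4 per unit): all 4 → value 187, running total 187.00
- B (167/23 per unit): all 23 → value 167, running total 354.00
- A (23/26 per unit): 5 of 26 → value 5×23/26 = 4.4231, running total 358.42
Total 358.42.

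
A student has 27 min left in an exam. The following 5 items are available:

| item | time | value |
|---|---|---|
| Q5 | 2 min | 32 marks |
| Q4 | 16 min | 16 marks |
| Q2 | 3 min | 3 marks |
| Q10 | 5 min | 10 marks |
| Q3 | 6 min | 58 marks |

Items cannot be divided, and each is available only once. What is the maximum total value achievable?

109 marks

Check high-value combinations within 27 min:
- Q5+Q4+Q2+Q3: time 2+16+3+6=27, value 32+16+3+58=109
- Q5+Q4+Q3: time 2+16+6=24, value 32+16+58=106
- Q5+Q2+Q10+Q3: time 2+3+5+6=16, value 32+3+10+58=103
Best: 109 marks.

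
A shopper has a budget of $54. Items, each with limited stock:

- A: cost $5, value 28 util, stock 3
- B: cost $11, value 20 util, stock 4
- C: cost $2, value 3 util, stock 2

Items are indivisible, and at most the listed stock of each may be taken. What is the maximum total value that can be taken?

150 util

Best selections within cost 54 and stock limits:
- 3×A + 3×B + 2×C: cost 52, value 150
- 3×A + 3×B + 1×C: cost 50, value 147
- 3×A + 3×B: cost 48, value 144
- 2×A + 4×B: cost 54, value 136
Best: 150 util.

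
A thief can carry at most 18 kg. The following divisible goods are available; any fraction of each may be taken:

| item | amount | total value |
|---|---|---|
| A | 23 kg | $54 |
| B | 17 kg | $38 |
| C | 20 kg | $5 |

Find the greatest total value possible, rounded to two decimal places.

42.26

Take in order of value per unit:
- A (54/23 per unit): 18 of 23 → value 18×54/23 = 42.2609, running total 42.26
Total 42.26.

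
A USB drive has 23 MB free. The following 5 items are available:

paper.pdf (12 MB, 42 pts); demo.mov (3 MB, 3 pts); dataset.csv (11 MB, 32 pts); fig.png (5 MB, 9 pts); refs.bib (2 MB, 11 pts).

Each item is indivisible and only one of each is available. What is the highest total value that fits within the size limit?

74 pts

This is a 0/1 knapsack; check combinations near the capacity.
- paper.pdf+dataset.csv: size 12+11=23, value 42+32=74
- paper.pdf+demo.mov+fig.png+refs.bib: size 12+3+5+2=22, value 42+3+9+11=65
- paper.pdf+fig.png+refs.bib: size 12+5+2=19, value 42+9+11=62
- paper.pdf+demo.mov+refs.bib: size 12+3+2=17, value 42+3+11=56
Best: 74 pts.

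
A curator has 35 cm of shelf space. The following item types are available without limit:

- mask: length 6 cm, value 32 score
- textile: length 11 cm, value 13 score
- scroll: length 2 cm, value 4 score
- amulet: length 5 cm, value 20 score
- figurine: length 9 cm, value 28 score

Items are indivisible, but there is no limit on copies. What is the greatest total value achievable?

Best value-per-unit is mask at 32/6; filling with it alone gives 5×32 = 160.
Optimal mix: 5×mask + 1×amulet → length 35, value 180.

180 score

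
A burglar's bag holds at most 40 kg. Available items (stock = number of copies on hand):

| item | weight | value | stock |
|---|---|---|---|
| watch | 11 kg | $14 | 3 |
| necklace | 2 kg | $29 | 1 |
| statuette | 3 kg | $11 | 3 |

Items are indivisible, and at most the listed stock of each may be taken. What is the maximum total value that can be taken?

Best selections within weight 40 and stock limits:
- 2×watch + 1×necklace + 3×statuette: weight 33, value 90
- 3×watch + 1×necklace + 1×statuette: weight 38, value 82
- 2×watch + 1×necklace + 2×statuette: weight 30, value 79
- 1×watch + 1×necklace + 3×statuette: weight 22, value 76
Best: $90.

$90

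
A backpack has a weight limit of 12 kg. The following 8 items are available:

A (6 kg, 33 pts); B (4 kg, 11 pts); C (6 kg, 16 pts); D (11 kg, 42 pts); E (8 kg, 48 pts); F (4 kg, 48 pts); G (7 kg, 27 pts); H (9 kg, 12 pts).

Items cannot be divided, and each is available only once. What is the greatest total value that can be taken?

This is a 0/1 knapsack; check combinations near the capacity.
- E+F: weight 8+4=12, value 48+48=96
- A+F: weight 6+4=10, value 33+48=81
- F+G: weight 4+7=11, value 48+27=75
- C+F: weight 6+4=10, value 16+48=64
Best: 96 pts.

96 pts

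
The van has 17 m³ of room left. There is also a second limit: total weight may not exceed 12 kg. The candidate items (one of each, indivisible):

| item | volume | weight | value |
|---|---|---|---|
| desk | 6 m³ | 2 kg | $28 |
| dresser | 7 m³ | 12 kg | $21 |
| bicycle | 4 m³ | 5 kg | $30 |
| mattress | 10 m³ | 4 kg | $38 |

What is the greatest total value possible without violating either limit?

$68

Feasible sets respecting both limits:
- bicycle+mattress: volume 14, weight 9, value 68
- desk+mattress: volume 16, weight 6, value 66
- desk+bicycle: volume 10, weight 7, value 58
- mattress: volume 10, weight 4, value 38
Best: $68.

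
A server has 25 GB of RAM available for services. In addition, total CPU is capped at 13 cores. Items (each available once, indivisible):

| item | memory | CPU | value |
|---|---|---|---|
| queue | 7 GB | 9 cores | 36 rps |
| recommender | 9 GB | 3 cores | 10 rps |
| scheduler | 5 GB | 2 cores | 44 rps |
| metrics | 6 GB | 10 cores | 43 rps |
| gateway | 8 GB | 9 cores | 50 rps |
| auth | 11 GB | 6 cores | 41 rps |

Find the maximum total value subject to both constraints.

95 rps

Feasible sets respecting both limits:
- recommender+scheduler+auth: memory 25, CPU 11, value 95
- scheduler+gateway: memory 13, CPU 11, value 94
- scheduler+metrics: memory 11, CPU 12, value 87
Best: 95 rps.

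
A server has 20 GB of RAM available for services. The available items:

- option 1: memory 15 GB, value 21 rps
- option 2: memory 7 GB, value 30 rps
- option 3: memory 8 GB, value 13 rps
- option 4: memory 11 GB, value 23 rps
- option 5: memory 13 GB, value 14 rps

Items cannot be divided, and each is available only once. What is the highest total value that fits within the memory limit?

Check high-value combinations within 20 GB:
- option 2+option 4: memory 7+11=18, value 30+23=53
- option 2+option 5: memory 7+13=20, value 30+14=44
- option 2+option 3: memory 7+8=15, value 30+13=43
- option 3+option 4: memory 8+11=19, value 13+23=36
Best: 53 rps.

53 rps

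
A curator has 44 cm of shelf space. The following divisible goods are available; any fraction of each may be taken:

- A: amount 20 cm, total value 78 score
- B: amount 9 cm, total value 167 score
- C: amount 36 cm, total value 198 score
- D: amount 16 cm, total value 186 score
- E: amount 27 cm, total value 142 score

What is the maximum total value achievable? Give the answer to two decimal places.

457.50

Take in order of value per unit:
- B (167/9 per unit): all 9 → value 167, running total 167.00
- D (186/16 per unit): all 16 → value 186, running total 353.00
- C (198/36 per unit): 19 of 36 → value 19×198/36 = 104.5000, running total 457.50
Total 457.50.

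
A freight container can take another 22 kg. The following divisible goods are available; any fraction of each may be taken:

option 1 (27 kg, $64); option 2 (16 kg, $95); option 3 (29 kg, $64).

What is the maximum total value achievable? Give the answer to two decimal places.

109.22

Take in order of value per unit:
- option 2 (95/16 per unit): all 16 → value 95, running total 95.00
- option 1 (64/27 per unit): 6 of 27 → value 6×64/27 = 14.2222, running total 109.22
Total 109.22.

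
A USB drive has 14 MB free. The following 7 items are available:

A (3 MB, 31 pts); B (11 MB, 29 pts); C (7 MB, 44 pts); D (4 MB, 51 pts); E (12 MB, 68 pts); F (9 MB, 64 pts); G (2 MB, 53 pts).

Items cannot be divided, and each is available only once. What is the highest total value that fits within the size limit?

This is a 0/1 knapsack; check combinations near the capacity.
- C+D+G: size 7+4+2=13, value 44+51+53=148
- A+F+G: size 3+9+2=14, value 31+64+53=148
- A+D+G: size 3+4+2=9, value 31+51+53=135
- A+C+G: size 3+7+2=12, value 31+44+53=128
Best: 148 pts.

148 pts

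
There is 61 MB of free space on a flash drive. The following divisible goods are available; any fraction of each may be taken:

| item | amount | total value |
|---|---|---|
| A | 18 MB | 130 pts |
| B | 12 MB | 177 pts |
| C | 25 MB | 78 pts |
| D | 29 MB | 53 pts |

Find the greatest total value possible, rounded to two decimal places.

Take in order of value per unit:
- B (177/12 per unit): all 12 → value 177, running total 177.00
- A (130/18 per unit): all 18 → value 130, running total 307.00
- C (78/25 per unit): all 25 → value 78, running total 385.00
- D (53/29 per unit): 6 of 29 → value 6×53/29 = 10.9655, running total 395.97
Total 395.97.

395.97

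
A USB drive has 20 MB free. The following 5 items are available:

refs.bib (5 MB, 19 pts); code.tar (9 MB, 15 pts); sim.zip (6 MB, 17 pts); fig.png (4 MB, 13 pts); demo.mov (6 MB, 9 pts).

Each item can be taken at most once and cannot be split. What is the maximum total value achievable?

51 pts

Check high-value combinations within 20 MB:
- refs.bib+code.tar+sim.zip: size 5+9+6=20, value 19+15+17=51
- refs.bib+sim.zip+fig.png: size 5+6+4=15, value 19+17+13=49
- refs.bib+code.tar+fig.png: size 5+9+4=18, value 19+15+13=47
- refs.bib+sim.zip+demo.mov: size 5+6+6=17, value 19+17+9=45
Best: 51 pts.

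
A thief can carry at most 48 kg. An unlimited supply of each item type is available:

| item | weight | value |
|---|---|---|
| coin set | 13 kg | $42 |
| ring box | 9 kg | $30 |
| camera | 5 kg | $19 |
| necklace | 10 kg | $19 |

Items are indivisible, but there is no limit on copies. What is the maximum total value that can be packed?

Best value-per-unit is camera at 19/5; filling with it alone gives 9×19 = 171.
Optimal mix: 1×coin set + 7×camera → weight 48, value 175.

$175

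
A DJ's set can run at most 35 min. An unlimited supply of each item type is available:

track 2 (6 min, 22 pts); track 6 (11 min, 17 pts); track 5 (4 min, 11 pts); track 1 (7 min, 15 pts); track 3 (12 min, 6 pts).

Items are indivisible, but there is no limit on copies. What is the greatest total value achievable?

Best value-per-unit is track 2 at 22/6; filling with it alone gives 5×22 = 110.
Optimal mix: 5×track 2 + 1×track 5 → duration 34, value 121.

121 pts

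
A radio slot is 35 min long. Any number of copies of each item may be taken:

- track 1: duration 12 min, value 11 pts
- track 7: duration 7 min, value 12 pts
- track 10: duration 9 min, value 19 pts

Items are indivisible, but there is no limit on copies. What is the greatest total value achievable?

69 pts

Best value-per-unit is track 10 at 19/9; filling with it alone gives 3×19 = 57.
Optimal mix: 1×track 7 + 3×track 10 → duration 34, value 69.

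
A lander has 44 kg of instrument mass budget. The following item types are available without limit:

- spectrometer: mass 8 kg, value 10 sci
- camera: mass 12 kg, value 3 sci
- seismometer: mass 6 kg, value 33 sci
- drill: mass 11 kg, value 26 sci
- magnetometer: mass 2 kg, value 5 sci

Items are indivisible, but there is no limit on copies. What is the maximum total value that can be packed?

Best value-per-unit is seismometer at 33/6; filling with it alone gives 7×33 = 231.
Optimal mix: 7×seismometer + 1×magnetometer → mass 44, value 236.

236 sci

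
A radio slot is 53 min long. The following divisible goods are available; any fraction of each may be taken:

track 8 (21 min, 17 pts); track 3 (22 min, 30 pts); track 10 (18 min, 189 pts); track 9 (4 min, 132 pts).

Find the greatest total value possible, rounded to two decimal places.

Take in order of value per unit:
- track 9 (132/4 per unit): all 4 → value 132, running total 132.00
- track 10 (189/18 per unit): all 18 → value 189, running total 321.00
- track 3 (30/22 per unit): all 22 → value 30, running total 351.00
- track 8 (17/21 per unit): 9 of 21 → value 9×17/21 = 7.2857, running total 358.29
Total 358.29.

358.29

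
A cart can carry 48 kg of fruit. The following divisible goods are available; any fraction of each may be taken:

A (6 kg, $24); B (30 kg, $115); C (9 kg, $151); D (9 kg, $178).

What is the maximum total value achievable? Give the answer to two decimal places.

Take in order of value per unit:
- D (178/9 per unit): all 9 → value 178, running total 178.00
- C (151/9 per unit): all 9 → value 151, running total 329.00
- A (24/6 per unit): all 6 → value 24, running total 353.00
- B (115/30 per unit): 24 of 30 → value 24×115/30 = 92.0000, running total 445.00
Total 445.00.

445.00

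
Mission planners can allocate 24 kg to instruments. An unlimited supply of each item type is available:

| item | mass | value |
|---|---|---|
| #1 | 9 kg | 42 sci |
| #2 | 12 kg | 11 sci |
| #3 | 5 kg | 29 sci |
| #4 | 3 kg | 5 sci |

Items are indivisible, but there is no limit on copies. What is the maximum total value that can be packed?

Best value-per-unit is #3 at 29/5; filling with it alone gives 4×29 = 116.
Optimal mix: 1×#1 + 3×#3 → mass 24, value 129.

129 sci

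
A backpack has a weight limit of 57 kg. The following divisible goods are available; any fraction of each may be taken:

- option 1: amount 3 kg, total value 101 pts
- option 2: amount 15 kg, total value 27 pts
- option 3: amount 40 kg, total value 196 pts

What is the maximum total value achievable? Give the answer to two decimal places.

Take in order of value per unit:
- option 1 (101/3 per unit): all 3 → value 101, running total 101.00
- option 3 (196/40 per unit): all 40 → value 196, running total 297.00
- option 2 (27/15 per unit): 14 of 15 → value 14×27/15 = 25.2000, running total 322.20
Total 322.20.

322.20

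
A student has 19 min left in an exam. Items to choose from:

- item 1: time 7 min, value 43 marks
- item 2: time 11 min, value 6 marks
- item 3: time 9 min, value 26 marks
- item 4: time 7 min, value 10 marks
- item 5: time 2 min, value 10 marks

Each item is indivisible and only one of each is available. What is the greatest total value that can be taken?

79 marks

Check high-value combinations within 19 min:
- item 1+item 3+item 5: time 7+9+2=18, value 43+26+10=79
- item 1+item 3: time 7+9=16, value 43+26=69
- item 1+item 4+item 5: time 7+7+2=16, value 43+10+10=63
Best: 79 marks.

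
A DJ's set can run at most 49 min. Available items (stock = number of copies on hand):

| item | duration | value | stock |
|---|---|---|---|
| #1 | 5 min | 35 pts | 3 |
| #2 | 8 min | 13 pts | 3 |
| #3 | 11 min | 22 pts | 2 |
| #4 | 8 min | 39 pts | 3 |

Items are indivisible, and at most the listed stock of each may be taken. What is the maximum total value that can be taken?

Top feasible selections:
- 3×#1 + 1×#2 + 3×#4: duration 47, value 235
- 3×#1 + 3×#4: duration 39, value 222
- 2×#1 + 1×#3 + 3×#4: duration 45, value 209
Best: 235 pts.

235 pts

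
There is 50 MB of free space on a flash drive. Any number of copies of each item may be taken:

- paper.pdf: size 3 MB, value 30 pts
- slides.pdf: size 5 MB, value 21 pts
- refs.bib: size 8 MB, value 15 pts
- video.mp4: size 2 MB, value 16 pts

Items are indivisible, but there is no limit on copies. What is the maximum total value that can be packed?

Best value-per-unit is paper.pdf at 30/3; filling with it alone gives 16×30 = 480.
Optimal mix: 16×paper.pdf + 1×video.mp4 → size 50, value 496.

496 pts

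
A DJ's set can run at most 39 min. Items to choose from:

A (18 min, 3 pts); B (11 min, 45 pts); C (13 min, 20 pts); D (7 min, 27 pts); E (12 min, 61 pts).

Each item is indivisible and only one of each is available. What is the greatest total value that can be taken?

Check high-value combinations within 39 min:
- B+D+E: duration 11+7+12=30, value 45+27+61=133
- B+C+E: duration 11+13+12=36, value 45+20+61=126
- C+D+E: duration 13+7+12=32, value 20+27+61=108
- B+E: duration 11+12=23, value 45+61=106
- B+C+D: duration 11+13+7=31, value 45+20+27=92
Best: 133 pts.

133 pts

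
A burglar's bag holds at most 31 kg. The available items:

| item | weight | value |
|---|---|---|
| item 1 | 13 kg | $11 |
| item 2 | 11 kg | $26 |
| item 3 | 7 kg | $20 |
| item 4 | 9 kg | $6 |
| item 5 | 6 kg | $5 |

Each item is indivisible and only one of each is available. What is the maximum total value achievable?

This is a 0/1 knapsack; check combinations near the capacity.
- item 1+item 2+item 3: weight 13+11+7=31, value 11+26+20=57
- item 2+item 3+item 4: weight 11+7+9=27, value 26+20+6=52
- item 2+item 3+item 5: weight 11+7+6=24, value 26+20+5=51
- item 2+item 3: weight 11+7=18, value 26+20=46
- item 1+item 2+item 5: weight 13+11+6=30, value 11+26+5=42
Best: $57.

$57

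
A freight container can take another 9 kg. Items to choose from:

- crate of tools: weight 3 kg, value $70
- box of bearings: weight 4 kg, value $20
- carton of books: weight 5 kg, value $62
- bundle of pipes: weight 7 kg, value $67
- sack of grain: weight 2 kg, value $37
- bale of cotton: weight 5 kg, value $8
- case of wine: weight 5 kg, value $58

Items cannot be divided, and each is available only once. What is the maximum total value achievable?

This is a 0/1 knapsack; check combinations near the capacity.
- crate of tools+carton of books: weight 3+5=8, value 70+62=132
- crate of tools+case of wine: weight 3+5=8, value 70+58=128
- crate of tools+box of bearings+sack of grain: weight 3+4+2=9, value 70+20+37=127
- crate of tools+sack of grain: weight 3+2=5, value 70+37=107
- bundle of pipes+sack of grain: weight 7+2=9, value 67+37=104
Best: $132.

$132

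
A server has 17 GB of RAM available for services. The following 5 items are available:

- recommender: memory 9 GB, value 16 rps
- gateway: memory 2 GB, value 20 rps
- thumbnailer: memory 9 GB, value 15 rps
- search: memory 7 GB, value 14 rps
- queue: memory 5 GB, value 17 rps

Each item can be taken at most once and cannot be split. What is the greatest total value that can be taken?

53 rps

Check high-value combinations within 17 GB:
- recommender+gateway+queue: memory 9+2+5=16, value 16+20+17=53
- gateway+thumbnailer+queue: memory 2+9+5=16, value 20+15+17=52
- gateway+search+queue: memory 2+7+5=14, value 20+14+17=51
Best: 53 rps.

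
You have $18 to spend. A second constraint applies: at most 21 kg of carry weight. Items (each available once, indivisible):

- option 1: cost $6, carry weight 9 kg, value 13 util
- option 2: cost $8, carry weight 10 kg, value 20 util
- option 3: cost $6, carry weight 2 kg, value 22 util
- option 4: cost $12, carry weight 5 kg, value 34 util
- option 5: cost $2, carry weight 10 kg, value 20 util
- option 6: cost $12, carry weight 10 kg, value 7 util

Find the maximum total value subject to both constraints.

56 util

Feasible sets respecting both limits:
- option 3+option 4: cost 18, carry weight 7, value 56
- option 1+option 3+option 5: cost 14, carry weight 21, value 55
- option 4+option 5: cost 14, carry weight 15, value 54
- option 1+option 4: cost 18, carry weight 14, value 47
Best: 56 util.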